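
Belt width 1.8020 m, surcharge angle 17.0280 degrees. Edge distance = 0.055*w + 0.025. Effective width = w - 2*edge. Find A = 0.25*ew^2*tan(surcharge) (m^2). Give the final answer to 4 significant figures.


edge = 0.055*1.8020 + 0.025 = 0.12411 m
ew = 1.8020 - 2*0.12411 = 1.55378 m
A = 0.25 * 1.55378^2 * tan(17.0280 deg)
A = 0.1848 m^2


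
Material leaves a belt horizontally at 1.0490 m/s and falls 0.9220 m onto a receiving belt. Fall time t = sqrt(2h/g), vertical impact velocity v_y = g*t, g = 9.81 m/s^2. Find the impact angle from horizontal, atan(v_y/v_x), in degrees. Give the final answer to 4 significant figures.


t = sqrt(2*0.9220/9.81) = 0.433557 s
v_y = 9.81 * 0.433557 = 4.25319 m/s
angle = atan(4.25319 / 1.0490) = 76.15 deg


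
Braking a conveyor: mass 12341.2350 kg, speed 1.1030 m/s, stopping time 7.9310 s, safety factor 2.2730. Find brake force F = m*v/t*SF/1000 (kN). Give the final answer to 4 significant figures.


F = 12341.2350 * 1.1030 / 7.9310 * 2.2730 / 1000
F = 3.901 kN


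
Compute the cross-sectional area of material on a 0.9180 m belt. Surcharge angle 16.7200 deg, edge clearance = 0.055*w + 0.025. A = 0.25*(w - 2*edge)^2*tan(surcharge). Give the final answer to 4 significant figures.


edge = 0.055*0.9180 + 0.025 = 0.07549 m
ew = 0.9180 - 2*0.07549 = 0.76702 m
A = 0.25 * 0.76702^2 * tan(16.7200 deg)
A = 0.04418 m^2


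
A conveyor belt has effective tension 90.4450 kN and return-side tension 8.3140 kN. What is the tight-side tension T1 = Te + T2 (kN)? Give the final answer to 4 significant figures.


T1 = Te + T2 = 90.4450 + 8.3140
T1 = 98.76 kN


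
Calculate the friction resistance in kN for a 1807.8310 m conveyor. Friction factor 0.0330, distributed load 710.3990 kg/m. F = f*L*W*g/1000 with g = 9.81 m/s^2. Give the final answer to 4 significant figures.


F = 0.0330 * 1807.8310 * 710.3990 * 9.81 / 1000
F = 415.8 kN


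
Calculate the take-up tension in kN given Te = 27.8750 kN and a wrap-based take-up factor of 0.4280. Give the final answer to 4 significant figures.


T_tu = 27.8750 * 0.4280
T_tu = 11.93 kN


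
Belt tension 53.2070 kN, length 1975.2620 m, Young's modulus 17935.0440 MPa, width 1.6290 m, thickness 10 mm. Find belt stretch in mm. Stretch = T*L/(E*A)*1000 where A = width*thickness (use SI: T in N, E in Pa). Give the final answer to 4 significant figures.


A = 1.6290 * 0.01 = 0.01629 m^2
Stretch = 53.2070*1000 * 1975.2620 / (17935.0440e6 * 0.01629) * 1000
Stretch = 359.7 mm


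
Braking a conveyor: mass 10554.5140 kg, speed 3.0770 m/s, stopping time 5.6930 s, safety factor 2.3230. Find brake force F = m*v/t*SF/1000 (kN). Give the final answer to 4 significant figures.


F = 10554.5140 * 3.0770 / 5.6930 * 2.3230 / 1000
F = 13.25 kN


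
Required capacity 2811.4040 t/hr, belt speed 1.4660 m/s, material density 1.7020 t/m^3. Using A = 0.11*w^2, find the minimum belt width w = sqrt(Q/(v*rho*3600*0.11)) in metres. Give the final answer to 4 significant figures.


A_req = 2811.4040 / (1.4660 * 1.7020 * 3600) = 0.312988 m^2
w = sqrt(0.312988 / 0.11)
w = 1.687 m


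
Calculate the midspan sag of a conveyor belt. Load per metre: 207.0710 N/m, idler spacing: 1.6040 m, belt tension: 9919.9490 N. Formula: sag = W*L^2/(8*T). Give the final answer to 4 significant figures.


sag = 207.0710 * 1.6040^2 / (8 * 9919.9490)
sag = 0.006713 m


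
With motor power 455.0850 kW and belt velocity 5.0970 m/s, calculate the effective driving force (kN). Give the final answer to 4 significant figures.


Te = P / v = 455.0850 / 5.0970
Te = 89.28 kN


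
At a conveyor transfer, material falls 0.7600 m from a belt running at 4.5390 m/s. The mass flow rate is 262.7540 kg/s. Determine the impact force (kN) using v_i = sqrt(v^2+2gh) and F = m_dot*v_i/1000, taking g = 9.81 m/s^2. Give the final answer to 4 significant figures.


v_i = sqrt(4.5390^2 + 2*9.81*0.7600) = 5.95934 m/s
F = 262.7540 * 5.95934 / 1000
F = 1.566 kN


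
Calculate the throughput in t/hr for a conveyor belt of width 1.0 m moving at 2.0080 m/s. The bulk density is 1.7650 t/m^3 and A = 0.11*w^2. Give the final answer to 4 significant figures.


A = 0.11 * 1.0^2 = 0.11 m^2
C = 0.11 * 2.0080 * 1.7650 * 3600
C = 1403 t/hr


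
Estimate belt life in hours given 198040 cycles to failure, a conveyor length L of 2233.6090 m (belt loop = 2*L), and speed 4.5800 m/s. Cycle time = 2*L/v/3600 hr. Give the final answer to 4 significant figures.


cycle_time = 2 * 2233.6090 / 4.5800 / 3600 = 0.270938 hr
life = 198040 * 0.270938 = 53660 hours


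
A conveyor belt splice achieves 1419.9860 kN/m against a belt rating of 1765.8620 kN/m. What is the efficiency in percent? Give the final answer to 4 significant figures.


Eff = 1419.9860 / 1765.8620 * 100
Eff = 80.41 %


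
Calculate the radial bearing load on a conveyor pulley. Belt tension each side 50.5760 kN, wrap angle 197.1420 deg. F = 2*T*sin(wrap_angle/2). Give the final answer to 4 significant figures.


F = 2 * 50.5760 * sin(197.1420/2 deg)
F = 100.0 kN


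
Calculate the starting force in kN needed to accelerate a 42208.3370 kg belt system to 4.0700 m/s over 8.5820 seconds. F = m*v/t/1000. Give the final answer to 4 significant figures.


F = 42208.3370 * 4.0700 / 8.5820 / 1000
F = 20.02 kN


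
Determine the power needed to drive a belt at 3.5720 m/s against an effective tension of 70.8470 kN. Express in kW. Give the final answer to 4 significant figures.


P = Te * v = 70.8470 * 3.5720
P = 253.1 kW


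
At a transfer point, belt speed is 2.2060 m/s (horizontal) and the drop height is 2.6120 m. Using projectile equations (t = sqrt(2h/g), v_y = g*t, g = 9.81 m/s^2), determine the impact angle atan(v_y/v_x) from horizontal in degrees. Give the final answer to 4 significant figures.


t = sqrt(2*2.6120/9.81) = 0.729738 s
v_y = 9.81 * 0.729738 = 7.15873 m/s
angle = atan(7.15873 / 2.2060) = 72.87 deg


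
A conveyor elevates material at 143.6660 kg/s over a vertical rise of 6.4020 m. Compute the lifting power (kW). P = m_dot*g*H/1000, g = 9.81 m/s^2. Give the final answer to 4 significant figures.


P = 143.6660 * 9.81 * 6.4020 / 1000
P = 9.023 kW


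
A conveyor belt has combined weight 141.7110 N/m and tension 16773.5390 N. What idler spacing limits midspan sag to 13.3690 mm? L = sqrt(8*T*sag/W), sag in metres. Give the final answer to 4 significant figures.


sag = 13.3690/1000 = 0.013369 m
L = sqrt(8 * 16773.5390 * 0.013369 / 141.7110)
L = 3.558 m


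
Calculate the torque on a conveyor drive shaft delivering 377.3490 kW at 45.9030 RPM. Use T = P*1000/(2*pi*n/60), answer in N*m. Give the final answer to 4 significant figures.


omega = 2*pi*45.9030/60 = 4.80695 rad/s
T = 377.3490*1000 / 4.80695
T = 78500 N*m


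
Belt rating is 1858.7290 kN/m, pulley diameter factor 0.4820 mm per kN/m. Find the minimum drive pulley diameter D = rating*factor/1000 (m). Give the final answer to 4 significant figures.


D = 1858.7290 * 0.4820 / 1000
D = 0.8959 m


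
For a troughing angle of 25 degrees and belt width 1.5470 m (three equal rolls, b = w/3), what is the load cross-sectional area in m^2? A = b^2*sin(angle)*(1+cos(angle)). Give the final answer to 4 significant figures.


b = 1.5470/3 = 0.515667 m
A = 0.515667^2 * sin(25 deg) * (1 + cos(25 deg))
A = 0.2142 m^2


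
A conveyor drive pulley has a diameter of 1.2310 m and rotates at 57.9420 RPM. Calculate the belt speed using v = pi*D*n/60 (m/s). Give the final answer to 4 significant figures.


v = pi * 1.2310 * 57.9420 / 60
v = 3.735 m/s


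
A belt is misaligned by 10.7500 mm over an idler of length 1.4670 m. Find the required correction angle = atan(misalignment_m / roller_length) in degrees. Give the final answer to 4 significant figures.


misalign_m = 10.7500 / 1000 = 0.010750 m
angle = atan(0.010750 / 1.4670)
angle = 0.4198 deg


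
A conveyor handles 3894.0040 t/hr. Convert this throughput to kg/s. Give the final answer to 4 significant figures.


m_dot = 3894.0040 * 1000 / 3600
m_dot = 1082 kg/s


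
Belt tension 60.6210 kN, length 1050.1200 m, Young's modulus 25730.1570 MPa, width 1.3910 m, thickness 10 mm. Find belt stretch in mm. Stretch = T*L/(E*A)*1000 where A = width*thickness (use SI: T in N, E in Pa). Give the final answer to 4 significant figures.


A = 1.3910 * 0.01 = 0.01391 m^2
Stretch = 60.6210*1000 * 1050.1200 / (25730.1570e6 * 0.01391) * 1000
Stretch = 177.9 mm


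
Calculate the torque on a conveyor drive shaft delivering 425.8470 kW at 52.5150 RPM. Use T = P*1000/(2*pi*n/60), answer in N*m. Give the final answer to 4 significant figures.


omega = 2*pi*52.5150/60 = 5.49936 rad/s
T = 425.8470*1000 / 5.49936
T = 77440 N*m


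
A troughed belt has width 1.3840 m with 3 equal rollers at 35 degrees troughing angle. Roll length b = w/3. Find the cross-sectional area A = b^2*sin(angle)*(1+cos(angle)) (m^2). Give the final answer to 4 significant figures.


b = 1.3840/3 = 0.461333 m
A = 0.461333^2 * sin(35 deg) * (1 + cos(35 deg))
A = 0.2221 m^2


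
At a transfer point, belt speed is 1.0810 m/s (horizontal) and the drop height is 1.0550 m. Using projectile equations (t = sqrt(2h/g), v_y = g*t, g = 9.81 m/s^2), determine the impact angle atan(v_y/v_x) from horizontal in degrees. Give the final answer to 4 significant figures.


t = sqrt(2*1.0550/9.81) = 0.463774 s
v_y = 9.81 * 0.463774 = 4.54962 m/s
angle = atan(4.54962 / 1.0810) = 76.63 deg


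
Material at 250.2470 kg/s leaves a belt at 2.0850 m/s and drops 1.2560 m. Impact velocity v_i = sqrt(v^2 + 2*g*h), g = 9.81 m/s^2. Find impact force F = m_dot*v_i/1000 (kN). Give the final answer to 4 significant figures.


v_i = sqrt(2.0850^2 + 2*9.81*1.2560) = 5.38423 m/s
F = 250.2470 * 5.38423 / 1000
F = 1.347 kN


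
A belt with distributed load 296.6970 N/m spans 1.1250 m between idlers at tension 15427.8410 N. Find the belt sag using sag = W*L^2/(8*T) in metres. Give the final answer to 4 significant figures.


sag = 296.6970 * 1.1250^2 / (8 * 15427.8410)
sag = 0.003042 m


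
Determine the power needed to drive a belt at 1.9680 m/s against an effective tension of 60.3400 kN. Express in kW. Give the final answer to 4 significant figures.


P = Te * v = 60.3400 * 1.9680
P = 118.7 kW


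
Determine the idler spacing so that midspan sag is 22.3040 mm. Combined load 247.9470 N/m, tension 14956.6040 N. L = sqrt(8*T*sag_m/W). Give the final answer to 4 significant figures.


sag = 22.3040/1000 = 0.022304 m
L = sqrt(8 * 14956.6040 * 0.022304 / 247.9470)
L = 3.281 m


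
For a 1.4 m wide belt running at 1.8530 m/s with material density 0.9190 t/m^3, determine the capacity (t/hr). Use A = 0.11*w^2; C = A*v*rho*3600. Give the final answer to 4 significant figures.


A = 0.11 * 1.4^2 = 0.2156 m^2
C = 0.2156 * 1.8530 * 0.9190 * 3600
C = 1322 t/hr


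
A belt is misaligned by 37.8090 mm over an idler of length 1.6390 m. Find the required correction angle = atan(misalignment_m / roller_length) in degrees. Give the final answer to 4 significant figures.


misalign_m = 37.8090 / 1000 = 0.037809 m
angle = atan(0.037809 / 1.6390)
angle = 1.321 deg


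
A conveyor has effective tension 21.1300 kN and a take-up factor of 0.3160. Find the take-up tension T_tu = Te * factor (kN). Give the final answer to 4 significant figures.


T_tu = 21.1300 * 0.3160
T_tu = 6.677 kN


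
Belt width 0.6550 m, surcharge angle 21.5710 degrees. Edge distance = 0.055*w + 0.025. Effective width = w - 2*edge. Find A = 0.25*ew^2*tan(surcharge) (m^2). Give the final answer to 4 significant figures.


edge = 0.055*0.6550 + 0.025 = 0.061025 m
ew = 0.6550 - 2*0.061025 = 0.53295 m
A = 0.25 * 0.53295^2 * tan(21.5710 deg)
A = 0.02807 m^2


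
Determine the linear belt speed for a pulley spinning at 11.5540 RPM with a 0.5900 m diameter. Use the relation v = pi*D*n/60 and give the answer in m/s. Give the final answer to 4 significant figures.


v = pi * 0.5900 * 11.5540 / 60
v = 0.3569 m/s


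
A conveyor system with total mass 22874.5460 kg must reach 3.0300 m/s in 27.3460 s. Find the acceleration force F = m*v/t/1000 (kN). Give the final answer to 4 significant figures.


F = 22874.5460 * 3.0300 / 27.3460 / 1000
F = 2.535 kN


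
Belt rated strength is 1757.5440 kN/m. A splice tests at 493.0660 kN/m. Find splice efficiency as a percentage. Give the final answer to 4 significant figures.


Eff = 493.0660 / 1757.5440 * 100
Eff = 28.05 %


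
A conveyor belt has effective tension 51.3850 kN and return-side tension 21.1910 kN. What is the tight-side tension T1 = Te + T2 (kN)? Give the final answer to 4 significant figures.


T1 = Te + T2 = 51.3850 + 21.1910
T1 = 72.58 kN


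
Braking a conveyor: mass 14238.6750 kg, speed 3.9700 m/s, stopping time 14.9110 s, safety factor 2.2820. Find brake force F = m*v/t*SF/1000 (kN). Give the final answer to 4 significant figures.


F = 14238.6750 * 3.9700 / 14.9110 * 2.2820 / 1000
F = 8.651 kN


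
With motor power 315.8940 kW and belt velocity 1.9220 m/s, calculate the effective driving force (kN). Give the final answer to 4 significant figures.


Te = P / v = 315.8940 / 1.9220
Te = 164.4 kN


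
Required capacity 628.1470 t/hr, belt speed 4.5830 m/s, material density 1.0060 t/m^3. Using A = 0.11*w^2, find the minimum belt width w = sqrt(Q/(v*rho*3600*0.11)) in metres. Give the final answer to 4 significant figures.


A_req = 628.1470 / (4.5830 * 1.0060 * 3600) = 0.0378452 m^2
w = sqrt(0.0378452 / 0.11)
w = 0.5866 m


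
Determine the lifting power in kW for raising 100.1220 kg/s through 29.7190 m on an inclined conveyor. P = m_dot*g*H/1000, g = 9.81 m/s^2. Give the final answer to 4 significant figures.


P = 100.1220 * 9.81 * 29.7190 / 1000
P = 29.19 kW


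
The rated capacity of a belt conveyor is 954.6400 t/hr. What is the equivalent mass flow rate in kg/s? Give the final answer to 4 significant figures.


m_dot = 954.6400 * 1000 / 3600
m_dot = 265.2 kg/s


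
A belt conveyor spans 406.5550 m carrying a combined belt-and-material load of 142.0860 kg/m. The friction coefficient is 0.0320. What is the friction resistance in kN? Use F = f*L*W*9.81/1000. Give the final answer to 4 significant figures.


F = 0.0320 * 406.5550 * 142.0860 * 9.81 / 1000
F = 18.13 kN


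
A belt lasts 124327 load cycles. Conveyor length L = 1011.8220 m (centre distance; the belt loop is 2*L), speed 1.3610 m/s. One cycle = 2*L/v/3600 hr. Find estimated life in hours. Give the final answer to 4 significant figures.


cycle_time = 2 * 1011.8220 / 1.3610 / 3600 = 0.413022 hr
life = 124327 * 0.413022 = 51350 hours


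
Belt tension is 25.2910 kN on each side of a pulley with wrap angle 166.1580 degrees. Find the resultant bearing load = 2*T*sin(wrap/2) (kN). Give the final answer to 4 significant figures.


F = 2 * 25.2910 * sin(166.1580/2 deg)
F = 50.21 kN


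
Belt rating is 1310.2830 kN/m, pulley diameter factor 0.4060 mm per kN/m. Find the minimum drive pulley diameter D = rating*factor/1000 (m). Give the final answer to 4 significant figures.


D = 1310.2830 * 0.4060 / 1000
D = 0.5320 m


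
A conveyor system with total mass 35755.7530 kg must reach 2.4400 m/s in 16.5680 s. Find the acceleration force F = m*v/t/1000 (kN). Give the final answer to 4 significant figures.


F = 35755.7530 * 2.4400 / 16.5680 / 1000
F = 5.266 kN


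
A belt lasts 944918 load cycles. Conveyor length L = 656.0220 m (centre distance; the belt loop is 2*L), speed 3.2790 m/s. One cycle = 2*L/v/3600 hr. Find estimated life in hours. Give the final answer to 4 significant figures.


cycle_time = 2 * 656.0220 / 3.2790 / 3600 = 0.111149 hr
life = 944918 * 0.111149 = 105000 hours


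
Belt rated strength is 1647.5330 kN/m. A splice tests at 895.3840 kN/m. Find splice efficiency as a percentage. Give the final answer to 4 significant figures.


Eff = 895.3840 / 1647.5330 * 100
Eff = 54.35 %


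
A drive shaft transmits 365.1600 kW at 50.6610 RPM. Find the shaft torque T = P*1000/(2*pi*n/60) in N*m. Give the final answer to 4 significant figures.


omega = 2*pi*50.6610/60 = 5.30521 rad/s
T = 365.1600*1000 / 5.30521
T = 68830 N*m


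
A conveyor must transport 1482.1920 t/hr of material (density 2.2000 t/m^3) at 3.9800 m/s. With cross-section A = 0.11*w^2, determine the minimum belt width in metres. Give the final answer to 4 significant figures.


A_req = 1482.1920 / (3.9800 * 2.2000 * 3600) = 0.0470215 m^2
w = sqrt(0.0470215 / 0.11)
w = 0.6538 m


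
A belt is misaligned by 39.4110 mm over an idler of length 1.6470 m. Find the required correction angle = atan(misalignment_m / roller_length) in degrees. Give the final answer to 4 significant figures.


misalign_m = 39.4110 / 1000 = 0.039411 m
angle = atan(0.039411 / 1.6470)
angle = 1.371 deg


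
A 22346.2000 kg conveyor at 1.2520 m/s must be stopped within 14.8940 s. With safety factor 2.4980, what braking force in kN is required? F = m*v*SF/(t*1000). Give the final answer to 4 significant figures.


F = 22346.2000 * 1.2520 / 14.8940 * 2.4980 / 1000
F = 4.692 kN


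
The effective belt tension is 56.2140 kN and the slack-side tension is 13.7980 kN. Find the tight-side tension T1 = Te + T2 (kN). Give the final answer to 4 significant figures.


T1 = Te + T2 = 56.2140 + 13.7980
T1 = 70.01 kN


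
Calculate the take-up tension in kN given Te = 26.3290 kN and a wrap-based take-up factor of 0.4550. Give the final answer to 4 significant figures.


T_tu = 26.3290 * 0.4550
T_tu = 11.98 kN


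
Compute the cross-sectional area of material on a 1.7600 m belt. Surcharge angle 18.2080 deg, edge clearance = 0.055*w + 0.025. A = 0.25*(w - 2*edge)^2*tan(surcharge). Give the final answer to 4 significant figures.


edge = 0.055*1.7600 + 0.025 = 0.1218 m
ew = 1.7600 - 2*0.1218 = 1.5164 m
A = 0.25 * 1.5164^2 * tan(18.2080 deg)
A = 0.1891 m^2


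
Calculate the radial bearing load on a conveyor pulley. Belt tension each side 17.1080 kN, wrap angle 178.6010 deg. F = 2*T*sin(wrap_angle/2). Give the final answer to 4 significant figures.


F = 2 * 17.1080 * sin(178.6010/2 deg)
F = 34.21 kN


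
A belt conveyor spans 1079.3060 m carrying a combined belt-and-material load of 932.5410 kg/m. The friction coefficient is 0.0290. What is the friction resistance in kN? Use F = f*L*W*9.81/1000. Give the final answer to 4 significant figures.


F = 0.0290 * 1079.3060 * 932.5410 * 9.81 / 1000
F = 286.3 kN


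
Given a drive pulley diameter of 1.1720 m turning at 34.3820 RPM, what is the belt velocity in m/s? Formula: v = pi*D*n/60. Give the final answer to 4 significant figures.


v = pi * 1.1720 * 34.3820 / 60
v = 2.110 m/s


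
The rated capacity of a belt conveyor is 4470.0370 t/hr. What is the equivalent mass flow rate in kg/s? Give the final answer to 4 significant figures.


m_dot = 4470.0370 * 1000 / 3600
m_dot = 1242 kg/s


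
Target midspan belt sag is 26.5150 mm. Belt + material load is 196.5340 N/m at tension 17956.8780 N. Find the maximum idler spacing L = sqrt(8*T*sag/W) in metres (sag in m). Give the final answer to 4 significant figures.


sag = 26.5150/1000 = 0.026515 m
L = sqrt(8 * 17956.8780 * 0.026515 / 196.5340)
L = 4.402 m


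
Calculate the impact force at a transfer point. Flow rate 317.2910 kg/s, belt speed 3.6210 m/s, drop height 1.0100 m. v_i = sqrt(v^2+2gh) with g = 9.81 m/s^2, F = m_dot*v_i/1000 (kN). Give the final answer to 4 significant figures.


v_i = sqrt(3.6210^2 + 2*9.81*1.0100) = 5.73828 m/s
F = 317.2910 * 5.73828 / 1000
F = 1.821 kN


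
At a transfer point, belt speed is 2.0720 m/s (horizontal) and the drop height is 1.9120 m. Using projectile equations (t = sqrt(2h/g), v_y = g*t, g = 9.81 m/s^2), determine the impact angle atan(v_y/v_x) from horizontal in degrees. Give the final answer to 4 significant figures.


t = sqrt(2*1.9120/9.81) = 0.624345 s
v_y = 9.81 * 0.624345 = 6.12482 m/s
angle = atan(6.12482 / 2.0720) = 71.31 deg


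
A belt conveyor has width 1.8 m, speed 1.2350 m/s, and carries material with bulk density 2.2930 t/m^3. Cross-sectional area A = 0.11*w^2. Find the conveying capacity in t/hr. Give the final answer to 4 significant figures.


A = 0.11 * 1.8^2 = 0.3564 m^2
C = 0.3564 * 1.2350 * 2.2930 * 3600
C = 3633 t/hr


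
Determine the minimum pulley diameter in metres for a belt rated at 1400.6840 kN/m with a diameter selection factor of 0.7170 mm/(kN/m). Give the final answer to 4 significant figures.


D = 1400.6840 * 0.7170 / 1000
D = 1.004 m


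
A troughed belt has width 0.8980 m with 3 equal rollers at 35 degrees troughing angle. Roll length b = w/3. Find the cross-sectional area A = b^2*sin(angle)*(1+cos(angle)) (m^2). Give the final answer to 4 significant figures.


b = 0.8980/3 = 0.299333 m
A = 0.299333^2 * sin(35 deg) * (1 + cos(35 deg))
A = 0.09349 m^2


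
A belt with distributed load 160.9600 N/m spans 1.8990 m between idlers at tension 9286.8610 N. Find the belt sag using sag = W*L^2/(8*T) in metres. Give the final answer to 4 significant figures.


sag = 160.9600 * 1.8990^2 / (8 * 9286.8610)
sag = 0.007813 m


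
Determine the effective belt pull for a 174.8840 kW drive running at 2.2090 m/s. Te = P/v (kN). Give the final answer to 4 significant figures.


Te = P / v = 174.8840 / 2.2090
Te = 79.17 kN


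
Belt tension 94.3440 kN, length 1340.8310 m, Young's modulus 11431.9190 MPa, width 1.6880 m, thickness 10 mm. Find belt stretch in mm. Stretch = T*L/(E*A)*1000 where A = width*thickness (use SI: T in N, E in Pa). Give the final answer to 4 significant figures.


A = 1.6880 * 0.01 = 0.01688 m^2
Stretch = 94.3440*1000 * 1340.8310 / (11431.9190e6 * 0.01688) * 1000
Stretch = 655.5 mm


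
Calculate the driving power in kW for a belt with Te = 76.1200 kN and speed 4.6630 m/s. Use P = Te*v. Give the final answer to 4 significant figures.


P = Te * v = 76.1200 * 4.6630
P = 354.9 kW


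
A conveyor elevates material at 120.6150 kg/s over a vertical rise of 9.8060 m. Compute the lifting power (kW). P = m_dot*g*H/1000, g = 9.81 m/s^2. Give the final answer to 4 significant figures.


P = 120.6150 * 9.81 * 9.8060 / 1000
P = 11.60 kW


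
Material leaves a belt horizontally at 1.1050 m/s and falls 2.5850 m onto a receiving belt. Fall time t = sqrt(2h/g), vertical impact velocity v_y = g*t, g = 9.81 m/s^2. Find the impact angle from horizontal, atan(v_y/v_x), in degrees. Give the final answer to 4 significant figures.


t = sqrt(2*2.5850/9.81) = 0.725957 s
v_y = 9.81 * 0.725957 = 7.12164 m/s
angle = atan(7.12164 / 1.1050) = 81.18 deg


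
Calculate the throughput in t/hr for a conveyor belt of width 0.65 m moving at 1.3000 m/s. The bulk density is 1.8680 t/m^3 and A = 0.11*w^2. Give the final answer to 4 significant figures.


A = 0.11 * 0.65^2 = 0.046475 m^2
C = 0.046475 * 1.3000 * 1.8680 * 3600
C = 406.3 t/hr


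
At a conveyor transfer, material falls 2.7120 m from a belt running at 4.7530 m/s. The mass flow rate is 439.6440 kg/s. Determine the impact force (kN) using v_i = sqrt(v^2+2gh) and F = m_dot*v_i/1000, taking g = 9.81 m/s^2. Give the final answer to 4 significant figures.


v_i = sqrt(4.7530^2 + 2*9.81*2.7120) = 8.70635 m/s
F = 439.6440 * 8.70635 / 1000
F = 3.828 kN


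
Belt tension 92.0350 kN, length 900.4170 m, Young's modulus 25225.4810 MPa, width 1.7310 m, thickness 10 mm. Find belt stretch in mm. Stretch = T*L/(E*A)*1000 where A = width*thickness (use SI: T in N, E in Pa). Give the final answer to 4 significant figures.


A = 1.7310 * 0.01 = 0.01731 m^2
Stretch = 92.0350*1000 * 900.4170 / (25225.4810e6 * 0.01731) * 1000
Stretch = 189.8 mm


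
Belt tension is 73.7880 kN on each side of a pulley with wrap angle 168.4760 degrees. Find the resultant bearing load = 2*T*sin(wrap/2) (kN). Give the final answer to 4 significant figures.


F = 2 * 73.7880 * sin(168.4760/2 deg)
F = 146.8 kN


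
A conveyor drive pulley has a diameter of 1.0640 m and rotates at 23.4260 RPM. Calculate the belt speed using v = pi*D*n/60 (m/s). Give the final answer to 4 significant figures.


v = pi * 1.0640 * 23.4260 / 60
v = 1.305 m/s


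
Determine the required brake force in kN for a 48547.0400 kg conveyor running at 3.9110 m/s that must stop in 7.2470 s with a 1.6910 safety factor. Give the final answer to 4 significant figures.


F = 48547.0400 * 3.9110 / 7.2470 * 1.6910 / 1000
F = 44.30 kN


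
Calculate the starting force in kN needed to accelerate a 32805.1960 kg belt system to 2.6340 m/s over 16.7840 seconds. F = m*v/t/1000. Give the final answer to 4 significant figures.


F = 32805.1960 * 2.6340 / 16.7840 / 1000
F = 5.148 kN


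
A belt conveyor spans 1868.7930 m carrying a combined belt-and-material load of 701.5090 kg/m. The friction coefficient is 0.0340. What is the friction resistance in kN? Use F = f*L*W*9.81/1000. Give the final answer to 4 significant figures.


F = 0.0340 * 1868.7930 * 701.5090 * 9.81 / 1000
F = 437.3 kN


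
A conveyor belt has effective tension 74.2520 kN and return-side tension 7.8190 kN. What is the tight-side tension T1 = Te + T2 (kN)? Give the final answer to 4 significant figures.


T1 = Te + T2 = 74.2520 + 7.8190
T1 = 82.07 kN


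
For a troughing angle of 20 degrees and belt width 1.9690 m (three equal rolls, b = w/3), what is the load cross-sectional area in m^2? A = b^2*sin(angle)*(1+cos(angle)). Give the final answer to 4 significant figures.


b = 1.9690/3 = 0.656333 m
A = 0.656333^2 * sin(20 deg) * (1 + cos(20 deg))
A = 0.2858 m^2


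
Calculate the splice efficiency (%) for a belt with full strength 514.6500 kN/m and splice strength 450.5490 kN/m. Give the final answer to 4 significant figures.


Eff = 450.5490 / 514.6500 * 100
Eff = 87.54 %


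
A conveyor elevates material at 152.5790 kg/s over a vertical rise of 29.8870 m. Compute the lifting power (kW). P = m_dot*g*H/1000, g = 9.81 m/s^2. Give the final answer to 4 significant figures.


P = 152.5790 * 9.81 * 29.8870 / 1000
P = 44.73 kW


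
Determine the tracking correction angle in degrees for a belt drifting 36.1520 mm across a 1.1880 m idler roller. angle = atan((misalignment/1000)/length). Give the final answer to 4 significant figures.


misalign_m = 36.1520 / 1000 = 0.036152 m
angle = atan(0.036152 / 1.1880)
angle = 1.743 deg


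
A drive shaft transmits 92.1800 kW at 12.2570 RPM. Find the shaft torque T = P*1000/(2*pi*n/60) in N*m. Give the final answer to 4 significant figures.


omega = 2*pi*12.2570/60 = 1.28355 rad/s
T = 92.1800*1000 / 1.28355
T = 71820 N*m


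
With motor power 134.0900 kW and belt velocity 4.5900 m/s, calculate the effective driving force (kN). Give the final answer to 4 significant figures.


Te = P / v = 134.0900 / 4.5900
Te = 29.21 kN


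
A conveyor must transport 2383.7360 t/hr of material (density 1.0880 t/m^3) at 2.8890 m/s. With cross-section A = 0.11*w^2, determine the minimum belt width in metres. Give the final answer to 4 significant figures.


A_req = 2383.7360 / (2.8890 * 1.0880 * 3600) = 0.210659 m^2
w = sqrt(0.210659 / 0.11)
w = 1.384 m


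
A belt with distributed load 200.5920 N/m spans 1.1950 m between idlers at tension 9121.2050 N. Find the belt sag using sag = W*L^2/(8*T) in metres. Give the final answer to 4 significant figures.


sag = 200.5920 * 1.1950^2 / (8 * 9121.2050)
sag = 0.003926 m


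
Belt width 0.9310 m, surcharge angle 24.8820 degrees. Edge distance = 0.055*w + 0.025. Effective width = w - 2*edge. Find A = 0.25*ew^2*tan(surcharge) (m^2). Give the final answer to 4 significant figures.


edge = 0.055*0.9310 + 0.025 = 0.076205 m
ew = 0.9310 - 2*0.076205 = 0.77859 m
A = 0.25 * 0.77859^2 * tan(24.8820 deg)
A = 0.07029 m^2


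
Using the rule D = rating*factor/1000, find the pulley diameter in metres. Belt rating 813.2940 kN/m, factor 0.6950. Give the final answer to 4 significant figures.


D = 813.2940 * 0.6950 / 1000
D = 0.5652 m


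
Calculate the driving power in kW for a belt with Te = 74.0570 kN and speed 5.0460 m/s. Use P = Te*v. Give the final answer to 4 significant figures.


P = Te * v = 74.0570 * 5.0460
P = 373.7 kW


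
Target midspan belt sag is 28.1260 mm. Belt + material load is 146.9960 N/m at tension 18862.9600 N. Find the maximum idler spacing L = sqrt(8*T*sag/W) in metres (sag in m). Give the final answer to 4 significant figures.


sag = 28.1260/1000 = 0.028126 m
L = sqrt(8 * 18862.9600 * 0.028126 / 146.9960)
L = 5.373 m


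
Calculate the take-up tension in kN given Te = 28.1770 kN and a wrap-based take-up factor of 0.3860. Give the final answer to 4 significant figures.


T_tu = 28.1770 * 0.3860
T_tu = 10.88 kN


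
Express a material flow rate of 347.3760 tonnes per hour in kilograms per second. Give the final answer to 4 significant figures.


m_dot = 347.3760 * 1000 / 3600
m_dot = 96.49 kg/s


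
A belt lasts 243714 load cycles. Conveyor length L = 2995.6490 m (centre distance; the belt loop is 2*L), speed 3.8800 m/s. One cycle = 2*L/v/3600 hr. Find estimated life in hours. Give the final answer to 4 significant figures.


cycle_time = 2 * 2995.6490 / 3.8800 / 3600 = 0.42893 hr
life = 243714 * 0.42893 = 104500 hours


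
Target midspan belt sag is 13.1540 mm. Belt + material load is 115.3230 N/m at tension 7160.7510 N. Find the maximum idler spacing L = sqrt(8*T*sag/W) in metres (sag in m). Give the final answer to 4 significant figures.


sag = 13.1540/1000 = 0.013154 m
L = sqrt(8 * 7160.7510 * 0.013154 / 115.3230)
L = 2.556 m


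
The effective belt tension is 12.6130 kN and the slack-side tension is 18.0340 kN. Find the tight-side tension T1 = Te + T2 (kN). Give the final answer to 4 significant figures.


T1 = Te + T2 = 12.6130 + 18.0340
T1 = 30.65 kN


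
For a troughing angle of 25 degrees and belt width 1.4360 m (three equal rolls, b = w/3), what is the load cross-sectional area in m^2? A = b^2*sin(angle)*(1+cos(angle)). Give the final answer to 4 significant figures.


b = 1.4360/3 = 0.478667 m
A = 0.478667^2 * sin(25 deg) * (1 + cos(25 deg))
A = 0.1846 m^2


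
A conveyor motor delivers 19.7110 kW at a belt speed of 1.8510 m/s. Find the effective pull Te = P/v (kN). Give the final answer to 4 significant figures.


Te = P / v = 19.7110 / 1.8510
Te = 10.65 kN


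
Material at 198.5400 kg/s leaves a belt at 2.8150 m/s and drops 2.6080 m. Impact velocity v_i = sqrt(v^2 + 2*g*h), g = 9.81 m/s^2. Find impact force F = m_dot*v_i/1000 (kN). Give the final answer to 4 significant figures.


v_i = sqrt(2.8150^2 + 2*9.81*2.6080) = 7.68721 m/s
F = 198.5400 * 7.68721 / 1000
F = 1.526 kN


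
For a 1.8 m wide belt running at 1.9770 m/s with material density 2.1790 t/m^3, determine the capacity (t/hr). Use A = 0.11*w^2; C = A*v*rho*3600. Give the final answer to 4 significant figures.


A = 0.11 * 1.8^2 = 0.3564 m^2
C = 0.3564 * 1.9770 * 2.1790 * 3600
C = 5527 t/hr


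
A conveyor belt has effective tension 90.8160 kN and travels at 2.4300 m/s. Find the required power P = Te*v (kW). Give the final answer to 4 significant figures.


P = Te * v = 90.8160 * 2.4300
P = 220.7 kW


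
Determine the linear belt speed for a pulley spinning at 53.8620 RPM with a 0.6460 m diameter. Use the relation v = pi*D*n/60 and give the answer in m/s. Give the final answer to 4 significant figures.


v = pi * 0.6460 * 53.8620 / 60
v = 1.822 m/s


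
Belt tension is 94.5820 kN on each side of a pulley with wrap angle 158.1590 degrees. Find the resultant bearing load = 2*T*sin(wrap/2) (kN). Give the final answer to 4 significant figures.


F = 2 * 94.5820 * sin(158.1590/2 deg)
F = 185.7 kN


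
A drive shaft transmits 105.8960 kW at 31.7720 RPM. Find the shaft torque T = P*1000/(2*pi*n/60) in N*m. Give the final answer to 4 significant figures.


omega = 2*pi*31.7720/60 = 3.32716 rad/s
T = 105.8960*1000 / 3.32716
T = 31830 N*m


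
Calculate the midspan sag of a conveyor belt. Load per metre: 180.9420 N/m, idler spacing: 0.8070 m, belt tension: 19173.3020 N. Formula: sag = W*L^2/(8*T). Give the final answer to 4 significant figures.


sag = 180.9420 * 0.8070^2 / (8 * 19173.3020)
sag = 0.0007682 m


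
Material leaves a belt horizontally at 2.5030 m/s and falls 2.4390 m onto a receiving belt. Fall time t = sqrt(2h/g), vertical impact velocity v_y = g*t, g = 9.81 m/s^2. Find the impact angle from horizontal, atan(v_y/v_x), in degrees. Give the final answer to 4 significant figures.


t = sqrt(2*2.4390/9.81) = 0.705158 s
v_y = 9.81 * 0.705158 = 6.9176 m/s
angle = atan(6.9176 / 2.5030) = 70.11 deg


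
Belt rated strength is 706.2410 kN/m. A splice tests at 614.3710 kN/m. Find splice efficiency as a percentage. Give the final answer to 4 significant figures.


Eff = 614.3710 / 706.2410 * 100
Eff = 86.99 %


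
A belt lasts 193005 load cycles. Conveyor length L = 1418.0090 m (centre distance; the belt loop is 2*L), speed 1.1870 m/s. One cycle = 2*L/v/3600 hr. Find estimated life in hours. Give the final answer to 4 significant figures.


cycle_time = 2 * 1418.0090 / 1.1870 / 3600 = 0.663675 hr
life = 193005 * 0.663675 = 128100 hours


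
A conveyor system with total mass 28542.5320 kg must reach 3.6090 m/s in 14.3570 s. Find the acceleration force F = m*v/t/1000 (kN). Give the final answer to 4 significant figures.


F = 28542.5320 * 3.6090 / 14.3570 / 1000
F = 7.175 kN


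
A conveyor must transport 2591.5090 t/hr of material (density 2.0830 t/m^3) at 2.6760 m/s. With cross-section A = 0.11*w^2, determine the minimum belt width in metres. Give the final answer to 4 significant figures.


A_req = 2591.5090 / (2.6760 * 2.0830 * 3600) = 0.129144 m^2
w = sqrt(0.129144 / 0.11)
w = 1.084 m


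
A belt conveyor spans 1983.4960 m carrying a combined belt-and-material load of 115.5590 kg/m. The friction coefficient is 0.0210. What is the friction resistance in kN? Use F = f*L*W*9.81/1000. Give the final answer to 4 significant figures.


F = 0.0210 * 1983.4960 * 115.5590 * 9.81 / 1000
F = 47.22 kN


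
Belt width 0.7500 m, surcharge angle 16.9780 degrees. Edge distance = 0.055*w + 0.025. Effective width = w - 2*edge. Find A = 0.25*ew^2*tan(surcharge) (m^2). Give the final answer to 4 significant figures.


edge = 0.055*0.7500 + 0.025 = 0.06625 m
ew = 0.7500 - 2*0.06625 = 0.6175 m
A = 0.25 * 0.6175^2 * tan(16.9780 deg)
A = 0.02910 m^2


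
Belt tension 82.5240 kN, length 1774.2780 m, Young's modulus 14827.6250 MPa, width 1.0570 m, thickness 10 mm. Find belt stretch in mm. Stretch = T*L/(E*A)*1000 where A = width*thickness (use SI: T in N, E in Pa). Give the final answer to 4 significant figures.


A = 1.0570 * 0.01 = 0.01057 m^2
Stretch = 82.5240*1000 * 1774.2780 / (14827.6250e6 * 0.01057) * 1000
Stretch = 934.2 mm


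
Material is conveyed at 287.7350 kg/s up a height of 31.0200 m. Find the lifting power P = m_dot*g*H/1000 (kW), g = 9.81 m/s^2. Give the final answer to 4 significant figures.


P = 287.7350 * 9.81 * 31.0200 / 1000
P = 87.56 kW


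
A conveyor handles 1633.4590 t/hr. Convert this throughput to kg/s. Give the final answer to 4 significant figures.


m_dot = 1633.4590 * 1000 / 3600
m_dot = 453.7 kg/s


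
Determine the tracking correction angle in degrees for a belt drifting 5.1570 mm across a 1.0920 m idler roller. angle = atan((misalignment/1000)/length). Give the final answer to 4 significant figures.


misalign_m = 5.1570 / 1000 = 0.005157 m
angle = atan(0.005157 / 1.0920)
angle = 0.2706 deg


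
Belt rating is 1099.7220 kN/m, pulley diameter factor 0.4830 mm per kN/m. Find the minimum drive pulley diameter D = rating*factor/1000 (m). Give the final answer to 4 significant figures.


D = 1099.7220 * 0.4830 / 1000
D = 0.5312 m


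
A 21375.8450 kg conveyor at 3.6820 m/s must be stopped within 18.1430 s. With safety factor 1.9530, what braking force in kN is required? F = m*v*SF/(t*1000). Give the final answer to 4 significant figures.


F = 21375.8450 * 3.6820 / 18.1430 * 1.9530 / 1000
F = 8.472 kN


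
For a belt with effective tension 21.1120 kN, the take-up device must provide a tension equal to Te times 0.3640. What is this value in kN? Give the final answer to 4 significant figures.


T_tu = 21.1120 * 0.3640
T_tu = 7.685 kN


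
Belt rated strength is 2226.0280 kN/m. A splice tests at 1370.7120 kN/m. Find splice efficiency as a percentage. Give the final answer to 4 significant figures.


Eff = 1370.7120 / 2226.0280 * 100
Eff = 61.58 %


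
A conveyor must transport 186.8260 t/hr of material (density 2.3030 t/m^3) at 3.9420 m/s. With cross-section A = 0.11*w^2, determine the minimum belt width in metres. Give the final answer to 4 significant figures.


A_req = 186.8260 / (3.9420 * 2.3030 * 3600) = 0.00571642 m^2
w = sqrt(0.00571642 / 0.11)
w = 0.2280 m


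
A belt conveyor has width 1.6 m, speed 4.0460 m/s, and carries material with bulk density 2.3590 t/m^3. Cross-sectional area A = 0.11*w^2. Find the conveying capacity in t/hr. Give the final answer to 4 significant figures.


A = 0.11 * 1.6^2 = 0.2816 m^2
C = 0.2816 * 4.0460 * 2.3590 * 3600
C = 9676 t/hr


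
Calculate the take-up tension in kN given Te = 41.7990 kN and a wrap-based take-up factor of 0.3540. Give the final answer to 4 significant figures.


T_tu = 41.7990 * 0.3540
T_tu = 14.80 kN


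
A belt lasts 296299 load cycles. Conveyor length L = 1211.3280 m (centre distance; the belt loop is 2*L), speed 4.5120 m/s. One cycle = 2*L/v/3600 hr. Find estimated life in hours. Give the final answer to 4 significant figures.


cycle_time = 2 * 1211.3280 / 4.5120 / 3600 = 0.149149 hr
life = 296299 * 0.149149 = 44190 hours


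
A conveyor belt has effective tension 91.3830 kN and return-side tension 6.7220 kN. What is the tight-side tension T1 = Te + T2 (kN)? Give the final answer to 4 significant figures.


T1 = Te + T2 = 91.3830 + 6.7220
T1 = 98.10 kN


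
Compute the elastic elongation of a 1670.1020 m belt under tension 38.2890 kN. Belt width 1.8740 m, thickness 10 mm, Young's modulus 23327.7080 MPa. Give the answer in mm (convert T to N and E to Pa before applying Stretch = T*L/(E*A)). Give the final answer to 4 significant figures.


A = 1.8740 * 0.01 = 0.01874 m^2
Stretch = 38.2890*1000 * 1670.1020 / (23327.7080e6 * 0.01874) * 1000
Stretch = 146.3 mm


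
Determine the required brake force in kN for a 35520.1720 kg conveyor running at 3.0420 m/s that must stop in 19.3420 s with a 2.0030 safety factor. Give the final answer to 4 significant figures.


F = 35520.1720 * 3.0420 / 19.3420 * 2.0030 / 1000
F = 11.19 kN


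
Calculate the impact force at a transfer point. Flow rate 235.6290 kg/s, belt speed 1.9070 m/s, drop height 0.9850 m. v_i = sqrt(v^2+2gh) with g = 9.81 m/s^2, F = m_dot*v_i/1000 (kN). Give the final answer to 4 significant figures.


v_i = sqrt(1.9070^2 + 2*9.81*0.9850) = 4.7919 m/s
F = 235.6290 * 4.7919 / 1000
F = 1.129 kN


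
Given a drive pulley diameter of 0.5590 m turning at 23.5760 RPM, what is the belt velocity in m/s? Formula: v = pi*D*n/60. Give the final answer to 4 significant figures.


v = pi * 0.5590 * 23.5760 / 60
v = 0.6900 m/s


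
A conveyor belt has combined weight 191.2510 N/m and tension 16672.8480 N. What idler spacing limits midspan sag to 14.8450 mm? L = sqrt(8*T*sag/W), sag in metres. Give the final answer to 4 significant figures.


sag = 14.8450/1000 = 0.014845 m
L = sqrt(8 * 16672.8480 * 0.014845 / 191.2510)
L = 3.218 m


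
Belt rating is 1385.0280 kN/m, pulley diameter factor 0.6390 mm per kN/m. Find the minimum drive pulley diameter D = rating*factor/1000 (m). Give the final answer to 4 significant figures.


D = 1385.0280 * 0.6390 / 1000
D = 0.8850 m


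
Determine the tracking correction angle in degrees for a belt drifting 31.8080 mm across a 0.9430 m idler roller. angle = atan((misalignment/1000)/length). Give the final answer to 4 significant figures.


misalign_m = 31.8080 / 1000 = 0.031808 m
angle = atan(0.031808 / 0.9430)
angle = 1.932 deg
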